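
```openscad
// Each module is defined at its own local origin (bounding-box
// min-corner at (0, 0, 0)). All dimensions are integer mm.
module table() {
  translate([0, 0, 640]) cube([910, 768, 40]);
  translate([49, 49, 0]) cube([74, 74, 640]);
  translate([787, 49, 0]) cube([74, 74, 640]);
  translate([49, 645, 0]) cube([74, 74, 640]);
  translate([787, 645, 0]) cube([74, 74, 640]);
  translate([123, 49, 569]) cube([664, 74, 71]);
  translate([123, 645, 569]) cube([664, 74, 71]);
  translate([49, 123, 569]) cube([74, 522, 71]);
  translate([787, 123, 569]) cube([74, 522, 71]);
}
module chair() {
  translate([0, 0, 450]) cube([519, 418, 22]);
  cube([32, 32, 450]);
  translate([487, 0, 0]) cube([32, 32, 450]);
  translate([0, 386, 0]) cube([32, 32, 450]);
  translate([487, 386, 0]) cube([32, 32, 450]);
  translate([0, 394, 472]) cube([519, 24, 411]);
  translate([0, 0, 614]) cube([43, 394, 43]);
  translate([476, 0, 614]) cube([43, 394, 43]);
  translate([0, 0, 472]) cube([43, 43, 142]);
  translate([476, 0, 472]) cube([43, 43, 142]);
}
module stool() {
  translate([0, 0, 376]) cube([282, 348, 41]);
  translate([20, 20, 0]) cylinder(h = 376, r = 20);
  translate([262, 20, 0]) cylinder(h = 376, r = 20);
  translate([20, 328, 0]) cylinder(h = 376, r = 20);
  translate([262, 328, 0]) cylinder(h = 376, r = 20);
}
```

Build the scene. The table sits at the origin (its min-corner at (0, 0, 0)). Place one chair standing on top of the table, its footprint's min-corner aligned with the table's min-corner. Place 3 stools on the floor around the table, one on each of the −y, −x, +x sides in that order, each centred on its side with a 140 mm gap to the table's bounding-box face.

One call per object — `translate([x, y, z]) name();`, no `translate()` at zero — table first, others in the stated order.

table();
translate([0, 0, 680]) chair();
translate([314, -488, 0]) stool();
translate([-422, 210, 0]) stool();
translate([1050, 210, 0]) stool();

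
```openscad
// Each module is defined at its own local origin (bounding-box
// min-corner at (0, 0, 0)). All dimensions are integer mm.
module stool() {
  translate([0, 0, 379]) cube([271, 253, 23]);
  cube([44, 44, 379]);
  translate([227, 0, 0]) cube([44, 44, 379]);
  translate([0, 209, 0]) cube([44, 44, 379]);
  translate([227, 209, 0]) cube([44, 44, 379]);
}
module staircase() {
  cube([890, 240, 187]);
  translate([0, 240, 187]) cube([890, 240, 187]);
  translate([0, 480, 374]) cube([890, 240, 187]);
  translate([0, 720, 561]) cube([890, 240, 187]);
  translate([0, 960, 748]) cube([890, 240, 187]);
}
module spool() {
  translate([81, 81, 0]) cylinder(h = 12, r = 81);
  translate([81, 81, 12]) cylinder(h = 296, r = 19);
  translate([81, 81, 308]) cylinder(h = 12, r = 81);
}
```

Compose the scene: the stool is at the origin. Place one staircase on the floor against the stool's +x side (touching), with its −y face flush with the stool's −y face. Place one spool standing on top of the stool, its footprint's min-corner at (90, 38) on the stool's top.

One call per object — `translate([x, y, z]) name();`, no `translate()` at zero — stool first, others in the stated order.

stool();
translate([271, 0, 0]) staircase();
translate([90, 38, 402]) spool();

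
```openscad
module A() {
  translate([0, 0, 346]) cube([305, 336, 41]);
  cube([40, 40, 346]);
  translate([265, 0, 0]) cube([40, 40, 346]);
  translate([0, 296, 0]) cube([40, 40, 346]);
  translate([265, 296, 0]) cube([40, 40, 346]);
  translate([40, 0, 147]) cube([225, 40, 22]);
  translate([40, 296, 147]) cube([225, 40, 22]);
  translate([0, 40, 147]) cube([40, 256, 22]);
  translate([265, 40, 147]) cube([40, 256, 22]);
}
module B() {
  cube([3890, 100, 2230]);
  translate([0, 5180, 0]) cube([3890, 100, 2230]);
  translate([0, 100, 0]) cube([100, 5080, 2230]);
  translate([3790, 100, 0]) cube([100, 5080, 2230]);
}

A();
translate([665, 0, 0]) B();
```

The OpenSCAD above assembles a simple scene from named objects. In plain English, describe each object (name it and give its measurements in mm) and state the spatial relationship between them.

A is a four-legged stool. The seat is a 305×336×41 mm slab whose top surface is at z = 387 mm; four square legs, each 40×40 mm in cross-section, run from the floor (z = 0) to the underside of the seat, each flush with a corner of the seat. Four stretchers, 40 mm wide and 22 mm tall, connect adjacent legs with their undersides at z = 147 mm, each running between the inner faces of the legs it joins and aligned with the legs' outer faces on the other axis.

B is a box-shaped house frame (walls only): outside footprint 3890×5280 mm, wall height 2230 mm, wall thickness 100 mm. The two y-facing walls run the full x-width; the two x-facing walls fit between the inner faces of the y-facing walls.

The house frame is on the floor beside the stool on its +x side.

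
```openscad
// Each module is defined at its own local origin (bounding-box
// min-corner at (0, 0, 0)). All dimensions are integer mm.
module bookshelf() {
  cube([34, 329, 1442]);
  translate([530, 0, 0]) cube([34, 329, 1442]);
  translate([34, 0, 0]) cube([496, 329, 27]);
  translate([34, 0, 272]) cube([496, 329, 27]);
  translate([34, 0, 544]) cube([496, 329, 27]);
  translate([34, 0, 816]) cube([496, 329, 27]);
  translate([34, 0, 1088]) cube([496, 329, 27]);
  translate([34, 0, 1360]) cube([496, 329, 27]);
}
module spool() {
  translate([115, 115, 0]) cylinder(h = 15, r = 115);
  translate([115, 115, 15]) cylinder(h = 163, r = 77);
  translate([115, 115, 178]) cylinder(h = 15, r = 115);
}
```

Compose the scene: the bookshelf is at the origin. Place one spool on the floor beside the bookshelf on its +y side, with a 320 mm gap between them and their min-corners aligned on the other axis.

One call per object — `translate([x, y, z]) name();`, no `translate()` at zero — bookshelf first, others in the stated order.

bookshelf();
translate([0, 649, 0]) spool();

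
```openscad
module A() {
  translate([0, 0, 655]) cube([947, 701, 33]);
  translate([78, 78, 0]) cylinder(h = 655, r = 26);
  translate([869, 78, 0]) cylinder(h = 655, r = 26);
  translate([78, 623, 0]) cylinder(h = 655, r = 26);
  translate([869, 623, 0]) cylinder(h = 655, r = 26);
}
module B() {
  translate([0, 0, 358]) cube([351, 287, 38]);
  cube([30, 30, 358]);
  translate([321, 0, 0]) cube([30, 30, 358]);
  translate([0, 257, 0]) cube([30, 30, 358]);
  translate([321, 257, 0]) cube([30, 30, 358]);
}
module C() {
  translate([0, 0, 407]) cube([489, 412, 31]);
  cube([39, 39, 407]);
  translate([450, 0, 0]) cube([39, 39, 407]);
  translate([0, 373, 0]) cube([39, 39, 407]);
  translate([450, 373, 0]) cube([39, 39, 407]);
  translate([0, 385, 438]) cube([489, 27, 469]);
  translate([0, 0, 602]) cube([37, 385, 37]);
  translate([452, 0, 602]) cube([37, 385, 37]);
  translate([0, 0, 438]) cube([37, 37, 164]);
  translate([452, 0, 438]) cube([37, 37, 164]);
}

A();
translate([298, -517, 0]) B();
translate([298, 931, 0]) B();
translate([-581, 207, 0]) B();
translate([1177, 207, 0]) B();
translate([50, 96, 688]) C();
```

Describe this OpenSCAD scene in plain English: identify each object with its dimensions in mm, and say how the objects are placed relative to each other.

A is a table: top 947 mm (x) × 701 mm (y), 33 mm thick, upper face at z = 688 mm, on four round legs of 52 mm diameter, each leg's bounding box inset 52 mm from the nearest pair of top edges, running from z = 0 to the bottom of the top.

B is a four-legged stool. The seat is a 351×287×38 mm slab whose top surface is at z = 396 mm; four square legs, each 30×30 mm in cross-section, run from the floor (z = 0) to the underside of the seat, each flush with a corner of the seat.

C is a chair. The seat is a 489×412×31 mm slab with its top at z = 438 mm, on four 39×39 mm corner legs (flush with the seat edges, standing on z = 0). A flat backrest 27 mm thick, 469 mm tall, spans the full seat width and rises from the seat top along its +y edge, rear face flush with the rear of the seat. Two armrests of 37×37 mm section run along each side from the seat's front edge to the front of the backrest, top faces 201 mm above the seat top and outer faces flush with the seat's x-edges; a 37×37 mm post under the front of each armrest stands on the seat at the front corner.

Four stools sit around the table at the −y, +y, −x, +x sides. The chair is on top of the table.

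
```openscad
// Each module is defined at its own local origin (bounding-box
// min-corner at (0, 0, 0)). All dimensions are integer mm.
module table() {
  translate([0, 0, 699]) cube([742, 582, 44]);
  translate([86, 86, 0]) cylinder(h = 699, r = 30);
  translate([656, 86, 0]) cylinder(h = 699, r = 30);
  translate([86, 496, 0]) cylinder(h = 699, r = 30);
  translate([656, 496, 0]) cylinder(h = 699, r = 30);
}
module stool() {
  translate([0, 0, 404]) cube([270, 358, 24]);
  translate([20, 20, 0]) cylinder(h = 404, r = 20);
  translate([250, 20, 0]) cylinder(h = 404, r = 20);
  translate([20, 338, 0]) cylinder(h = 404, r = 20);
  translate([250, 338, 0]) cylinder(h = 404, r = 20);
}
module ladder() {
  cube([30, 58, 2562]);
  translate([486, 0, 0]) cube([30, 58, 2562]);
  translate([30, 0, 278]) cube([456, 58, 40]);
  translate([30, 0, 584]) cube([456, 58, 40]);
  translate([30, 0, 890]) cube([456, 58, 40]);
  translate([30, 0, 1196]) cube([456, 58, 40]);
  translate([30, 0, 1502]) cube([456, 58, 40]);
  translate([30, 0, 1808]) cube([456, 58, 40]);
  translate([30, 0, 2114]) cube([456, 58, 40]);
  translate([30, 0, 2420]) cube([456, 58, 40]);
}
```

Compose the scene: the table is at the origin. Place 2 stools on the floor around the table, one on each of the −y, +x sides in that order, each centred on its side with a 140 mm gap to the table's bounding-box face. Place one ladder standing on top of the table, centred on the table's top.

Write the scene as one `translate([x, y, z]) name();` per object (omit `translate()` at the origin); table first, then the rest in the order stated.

table();
translate([236, -498, 0]) stool();
translate([882, 112, 0]) stool();
translate([113, 262, 743]) ladder();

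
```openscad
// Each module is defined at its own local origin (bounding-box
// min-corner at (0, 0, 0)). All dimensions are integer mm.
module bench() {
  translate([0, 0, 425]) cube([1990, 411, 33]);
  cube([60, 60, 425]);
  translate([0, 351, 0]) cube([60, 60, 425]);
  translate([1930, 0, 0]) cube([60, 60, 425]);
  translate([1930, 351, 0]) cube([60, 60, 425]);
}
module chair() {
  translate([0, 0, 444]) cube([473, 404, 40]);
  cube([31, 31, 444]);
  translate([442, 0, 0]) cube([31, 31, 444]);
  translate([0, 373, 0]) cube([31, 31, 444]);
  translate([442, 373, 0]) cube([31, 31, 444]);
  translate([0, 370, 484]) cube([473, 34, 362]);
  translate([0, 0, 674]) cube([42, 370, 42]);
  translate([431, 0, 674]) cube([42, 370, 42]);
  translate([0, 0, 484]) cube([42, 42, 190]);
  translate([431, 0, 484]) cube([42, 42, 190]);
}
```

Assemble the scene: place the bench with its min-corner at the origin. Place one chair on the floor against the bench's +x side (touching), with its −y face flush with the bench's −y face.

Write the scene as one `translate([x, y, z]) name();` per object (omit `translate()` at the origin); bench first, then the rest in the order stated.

bench();
translate([1990, 0, 0]) chair();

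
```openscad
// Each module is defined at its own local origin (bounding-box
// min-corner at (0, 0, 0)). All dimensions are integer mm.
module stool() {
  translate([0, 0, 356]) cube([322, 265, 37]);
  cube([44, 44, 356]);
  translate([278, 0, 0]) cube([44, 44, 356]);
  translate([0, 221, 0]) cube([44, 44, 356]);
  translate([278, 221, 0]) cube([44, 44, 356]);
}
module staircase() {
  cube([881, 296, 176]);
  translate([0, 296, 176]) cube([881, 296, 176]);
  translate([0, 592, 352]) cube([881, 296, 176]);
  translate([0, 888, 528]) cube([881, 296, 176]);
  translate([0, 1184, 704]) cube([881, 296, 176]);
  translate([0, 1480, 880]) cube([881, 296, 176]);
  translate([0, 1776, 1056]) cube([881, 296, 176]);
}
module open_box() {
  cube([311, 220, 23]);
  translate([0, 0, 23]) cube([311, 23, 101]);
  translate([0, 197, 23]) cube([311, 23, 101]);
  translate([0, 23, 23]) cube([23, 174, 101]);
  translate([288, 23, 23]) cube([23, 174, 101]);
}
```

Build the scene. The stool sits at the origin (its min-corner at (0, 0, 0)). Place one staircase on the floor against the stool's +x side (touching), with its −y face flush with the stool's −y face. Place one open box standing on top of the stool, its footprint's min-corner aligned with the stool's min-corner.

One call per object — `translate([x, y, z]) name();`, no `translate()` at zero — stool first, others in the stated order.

stool();
translate([322, 0, 0]) staircase();
translate([0, 0, 393]) open_box();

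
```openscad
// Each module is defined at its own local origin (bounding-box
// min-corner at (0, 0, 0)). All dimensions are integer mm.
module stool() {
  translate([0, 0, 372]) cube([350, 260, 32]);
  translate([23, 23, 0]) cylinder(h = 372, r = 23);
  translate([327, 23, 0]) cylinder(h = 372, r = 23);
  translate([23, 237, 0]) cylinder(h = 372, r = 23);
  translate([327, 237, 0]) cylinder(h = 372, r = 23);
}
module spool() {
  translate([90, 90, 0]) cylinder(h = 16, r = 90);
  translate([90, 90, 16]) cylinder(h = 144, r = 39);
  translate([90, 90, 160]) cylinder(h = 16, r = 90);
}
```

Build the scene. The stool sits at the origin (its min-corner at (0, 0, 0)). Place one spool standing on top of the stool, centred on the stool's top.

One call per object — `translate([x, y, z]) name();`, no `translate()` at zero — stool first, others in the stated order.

stool();
translate([85, 40, 404]) spool();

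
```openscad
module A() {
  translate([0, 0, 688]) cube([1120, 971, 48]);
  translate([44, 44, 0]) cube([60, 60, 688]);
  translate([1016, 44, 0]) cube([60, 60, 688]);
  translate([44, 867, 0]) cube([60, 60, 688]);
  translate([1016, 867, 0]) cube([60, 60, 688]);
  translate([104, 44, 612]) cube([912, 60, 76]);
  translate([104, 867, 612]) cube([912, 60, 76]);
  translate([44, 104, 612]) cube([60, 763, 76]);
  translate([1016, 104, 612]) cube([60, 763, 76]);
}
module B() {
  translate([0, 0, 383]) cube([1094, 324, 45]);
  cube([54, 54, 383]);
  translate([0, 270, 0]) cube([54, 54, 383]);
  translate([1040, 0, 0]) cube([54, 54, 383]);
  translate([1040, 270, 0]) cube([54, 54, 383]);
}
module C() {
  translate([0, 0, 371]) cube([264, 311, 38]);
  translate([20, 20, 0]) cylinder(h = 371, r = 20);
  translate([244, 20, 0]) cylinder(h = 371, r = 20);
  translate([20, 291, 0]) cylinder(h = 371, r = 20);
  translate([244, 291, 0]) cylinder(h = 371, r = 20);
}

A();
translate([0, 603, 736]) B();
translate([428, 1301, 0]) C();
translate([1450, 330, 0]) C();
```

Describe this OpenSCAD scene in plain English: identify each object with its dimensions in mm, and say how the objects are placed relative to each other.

A is a rectangular dining table. The top is 1120×971×48 mm with its upper surface at z = 736 mm. It stands on four 60×60 mm square legs, each inset 44 mm from the nearest pair of top edges, running from the floor to the underside of the top. Four apron rails, 60 mm thick and 76 mm tall, run between adjacent legs with their top edges flush with the underside of the top and their outer faces flush with the legs' outer faces.

B is a bench: a 1094×324 mm seat slab, 45 mm thick, top at z = 428 mm, on four 54×54 mm square legs flush with the seat corners and standing on z = 0.

C is a four-legged stool. The seat is a 264×311×38 mm slab whose top surface is at z = 409 mm; four round legs, each 40 mm in diameter, run from the floor (z = 0) to the underside of the seat, each leg's axis is inset half a diameter from the nearest pair of seat edges (so the leg's bounding box is flush with the corner).

The bench is on top of the table. Two stools sit around the table at the +y, +x sides.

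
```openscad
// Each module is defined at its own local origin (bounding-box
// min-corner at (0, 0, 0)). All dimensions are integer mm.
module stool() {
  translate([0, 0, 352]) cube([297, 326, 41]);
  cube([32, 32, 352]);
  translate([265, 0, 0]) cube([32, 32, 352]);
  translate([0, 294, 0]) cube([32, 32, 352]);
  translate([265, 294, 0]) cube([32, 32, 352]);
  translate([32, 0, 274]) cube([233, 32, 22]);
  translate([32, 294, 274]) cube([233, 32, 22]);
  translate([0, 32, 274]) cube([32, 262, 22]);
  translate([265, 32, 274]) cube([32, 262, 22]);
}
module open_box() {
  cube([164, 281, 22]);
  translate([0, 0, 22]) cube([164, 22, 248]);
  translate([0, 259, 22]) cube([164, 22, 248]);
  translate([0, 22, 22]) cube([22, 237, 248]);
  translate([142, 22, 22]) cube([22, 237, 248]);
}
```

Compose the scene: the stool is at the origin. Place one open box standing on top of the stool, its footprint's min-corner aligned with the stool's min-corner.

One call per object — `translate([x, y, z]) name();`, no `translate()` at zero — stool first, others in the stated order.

stool();
translate([0, 0, 393]) open_box();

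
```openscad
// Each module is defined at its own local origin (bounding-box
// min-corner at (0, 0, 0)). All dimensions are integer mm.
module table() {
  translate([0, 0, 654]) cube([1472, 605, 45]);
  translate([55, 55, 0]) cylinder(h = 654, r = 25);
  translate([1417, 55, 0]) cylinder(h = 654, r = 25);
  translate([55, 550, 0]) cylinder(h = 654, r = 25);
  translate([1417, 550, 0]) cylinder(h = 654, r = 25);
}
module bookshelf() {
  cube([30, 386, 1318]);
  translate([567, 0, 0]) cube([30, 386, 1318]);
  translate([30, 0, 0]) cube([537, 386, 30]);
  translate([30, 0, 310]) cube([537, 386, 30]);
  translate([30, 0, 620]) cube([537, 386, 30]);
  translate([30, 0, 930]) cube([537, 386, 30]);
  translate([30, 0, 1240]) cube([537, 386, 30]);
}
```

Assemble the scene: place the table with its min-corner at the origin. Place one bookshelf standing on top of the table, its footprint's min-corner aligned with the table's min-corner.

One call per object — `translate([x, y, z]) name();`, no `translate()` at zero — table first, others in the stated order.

table();
translate([0, 0, 699]) bookshelf();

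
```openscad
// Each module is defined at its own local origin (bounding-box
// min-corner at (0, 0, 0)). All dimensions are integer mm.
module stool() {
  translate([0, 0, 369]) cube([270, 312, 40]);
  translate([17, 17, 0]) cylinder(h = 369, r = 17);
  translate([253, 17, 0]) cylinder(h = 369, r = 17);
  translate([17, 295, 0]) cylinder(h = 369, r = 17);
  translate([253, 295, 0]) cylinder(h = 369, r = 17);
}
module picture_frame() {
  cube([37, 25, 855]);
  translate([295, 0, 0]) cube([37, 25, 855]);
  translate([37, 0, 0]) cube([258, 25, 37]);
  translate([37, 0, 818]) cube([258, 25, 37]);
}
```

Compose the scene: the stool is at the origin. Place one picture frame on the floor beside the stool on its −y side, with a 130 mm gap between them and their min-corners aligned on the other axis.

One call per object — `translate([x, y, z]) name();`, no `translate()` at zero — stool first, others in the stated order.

stool();
translate([0, -155, 0]) picture_frame();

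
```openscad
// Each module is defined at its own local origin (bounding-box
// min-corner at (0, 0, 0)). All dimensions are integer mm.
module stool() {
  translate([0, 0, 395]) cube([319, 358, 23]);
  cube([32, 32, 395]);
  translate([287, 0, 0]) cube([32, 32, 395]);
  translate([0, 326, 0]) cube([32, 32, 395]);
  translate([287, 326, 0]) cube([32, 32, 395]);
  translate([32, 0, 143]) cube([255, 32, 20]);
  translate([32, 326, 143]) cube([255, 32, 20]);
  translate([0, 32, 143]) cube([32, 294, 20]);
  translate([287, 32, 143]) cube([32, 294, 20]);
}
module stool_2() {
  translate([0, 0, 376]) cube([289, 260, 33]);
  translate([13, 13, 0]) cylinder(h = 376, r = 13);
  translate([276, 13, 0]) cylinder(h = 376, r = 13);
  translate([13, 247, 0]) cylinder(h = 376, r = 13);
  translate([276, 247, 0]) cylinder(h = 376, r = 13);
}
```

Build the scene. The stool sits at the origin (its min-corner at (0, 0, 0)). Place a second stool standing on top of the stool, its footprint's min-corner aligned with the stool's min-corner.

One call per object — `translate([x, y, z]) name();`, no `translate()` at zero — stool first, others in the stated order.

stool();
translate([0, 0, 418]) stool_2();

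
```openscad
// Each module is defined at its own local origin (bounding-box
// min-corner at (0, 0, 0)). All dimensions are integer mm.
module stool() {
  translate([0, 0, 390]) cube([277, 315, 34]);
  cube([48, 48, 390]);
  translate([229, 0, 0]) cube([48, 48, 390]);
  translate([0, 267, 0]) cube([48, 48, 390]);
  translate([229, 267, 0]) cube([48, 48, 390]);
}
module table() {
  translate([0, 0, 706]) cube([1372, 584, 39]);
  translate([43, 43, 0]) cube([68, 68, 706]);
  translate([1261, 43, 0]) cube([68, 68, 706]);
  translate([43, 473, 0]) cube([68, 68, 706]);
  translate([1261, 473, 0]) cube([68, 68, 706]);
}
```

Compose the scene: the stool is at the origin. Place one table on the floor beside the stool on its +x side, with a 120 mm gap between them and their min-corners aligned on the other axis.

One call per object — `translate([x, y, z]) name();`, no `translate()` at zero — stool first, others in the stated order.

stool();
translate([397, 0, 0]) table();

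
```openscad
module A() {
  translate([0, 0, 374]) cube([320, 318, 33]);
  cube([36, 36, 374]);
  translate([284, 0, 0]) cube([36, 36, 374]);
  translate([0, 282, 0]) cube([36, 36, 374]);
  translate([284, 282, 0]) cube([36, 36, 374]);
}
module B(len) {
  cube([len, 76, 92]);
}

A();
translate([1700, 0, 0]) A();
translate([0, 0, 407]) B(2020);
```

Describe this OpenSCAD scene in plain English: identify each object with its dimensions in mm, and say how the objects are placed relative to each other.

A is a simple wooden stool: a rectangular seat 320 mm (x) by 318 mm (y), 33 mm thick, top face at z = 407 mm, on four square legs, each 36×36 mm in cross-section. The legs rest on z = 0, each flush with a corner of the seat.

B is a rectangular beam 2020 mm long (x), 76 mm deep (y), 92 mm thick (z).

The beam spans the tops of two stools placed 1380 mm apart, resting at z = 407 mm.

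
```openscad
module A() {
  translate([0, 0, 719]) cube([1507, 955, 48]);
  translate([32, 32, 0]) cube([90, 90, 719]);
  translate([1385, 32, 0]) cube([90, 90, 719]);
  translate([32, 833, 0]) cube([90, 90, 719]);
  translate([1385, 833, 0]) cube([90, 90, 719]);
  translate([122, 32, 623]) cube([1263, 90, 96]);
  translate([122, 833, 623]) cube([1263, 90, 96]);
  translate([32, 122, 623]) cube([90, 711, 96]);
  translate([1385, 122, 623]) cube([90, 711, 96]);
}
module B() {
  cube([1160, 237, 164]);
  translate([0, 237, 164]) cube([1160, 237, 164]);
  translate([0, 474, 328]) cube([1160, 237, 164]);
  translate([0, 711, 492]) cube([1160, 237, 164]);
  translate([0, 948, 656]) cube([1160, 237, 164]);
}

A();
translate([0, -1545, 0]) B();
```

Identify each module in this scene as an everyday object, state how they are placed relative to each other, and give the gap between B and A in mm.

The staircase's nearest face is 360 mm from the table's −y face.

A is a table. B is a staircase. The staircase is on the floor beside the table on its −y side. The gap between the staircase and the table is 360 mm.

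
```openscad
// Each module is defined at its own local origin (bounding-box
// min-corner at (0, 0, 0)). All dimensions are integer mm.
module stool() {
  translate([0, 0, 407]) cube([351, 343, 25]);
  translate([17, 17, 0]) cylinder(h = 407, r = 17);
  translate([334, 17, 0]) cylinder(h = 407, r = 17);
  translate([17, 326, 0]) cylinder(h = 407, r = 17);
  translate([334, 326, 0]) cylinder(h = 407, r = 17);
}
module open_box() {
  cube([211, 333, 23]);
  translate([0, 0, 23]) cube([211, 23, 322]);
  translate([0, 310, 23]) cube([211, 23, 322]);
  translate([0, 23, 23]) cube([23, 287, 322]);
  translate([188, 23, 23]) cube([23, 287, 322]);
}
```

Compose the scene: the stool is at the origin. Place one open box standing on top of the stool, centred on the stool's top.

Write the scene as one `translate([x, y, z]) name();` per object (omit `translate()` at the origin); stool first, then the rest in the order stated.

stool();
translate([70, 5, 432]) open_box();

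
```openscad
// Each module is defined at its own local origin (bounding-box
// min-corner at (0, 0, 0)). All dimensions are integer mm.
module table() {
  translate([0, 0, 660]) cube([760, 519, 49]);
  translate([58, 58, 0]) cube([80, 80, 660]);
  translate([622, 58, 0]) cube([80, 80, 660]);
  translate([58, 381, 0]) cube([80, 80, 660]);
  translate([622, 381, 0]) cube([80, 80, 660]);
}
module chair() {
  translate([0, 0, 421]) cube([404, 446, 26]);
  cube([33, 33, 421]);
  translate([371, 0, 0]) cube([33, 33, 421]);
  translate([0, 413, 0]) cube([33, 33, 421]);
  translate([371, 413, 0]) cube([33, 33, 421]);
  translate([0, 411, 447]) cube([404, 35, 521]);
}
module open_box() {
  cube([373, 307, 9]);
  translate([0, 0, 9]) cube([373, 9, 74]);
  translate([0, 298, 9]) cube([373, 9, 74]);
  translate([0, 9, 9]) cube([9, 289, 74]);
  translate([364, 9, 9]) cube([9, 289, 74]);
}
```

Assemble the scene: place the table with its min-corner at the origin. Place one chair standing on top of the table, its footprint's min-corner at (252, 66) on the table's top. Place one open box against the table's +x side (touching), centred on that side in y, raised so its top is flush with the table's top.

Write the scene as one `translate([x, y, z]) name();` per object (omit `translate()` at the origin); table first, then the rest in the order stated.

table();
translate([252, 66, 709]) chair();
translate([760, 106, 626]) open_box();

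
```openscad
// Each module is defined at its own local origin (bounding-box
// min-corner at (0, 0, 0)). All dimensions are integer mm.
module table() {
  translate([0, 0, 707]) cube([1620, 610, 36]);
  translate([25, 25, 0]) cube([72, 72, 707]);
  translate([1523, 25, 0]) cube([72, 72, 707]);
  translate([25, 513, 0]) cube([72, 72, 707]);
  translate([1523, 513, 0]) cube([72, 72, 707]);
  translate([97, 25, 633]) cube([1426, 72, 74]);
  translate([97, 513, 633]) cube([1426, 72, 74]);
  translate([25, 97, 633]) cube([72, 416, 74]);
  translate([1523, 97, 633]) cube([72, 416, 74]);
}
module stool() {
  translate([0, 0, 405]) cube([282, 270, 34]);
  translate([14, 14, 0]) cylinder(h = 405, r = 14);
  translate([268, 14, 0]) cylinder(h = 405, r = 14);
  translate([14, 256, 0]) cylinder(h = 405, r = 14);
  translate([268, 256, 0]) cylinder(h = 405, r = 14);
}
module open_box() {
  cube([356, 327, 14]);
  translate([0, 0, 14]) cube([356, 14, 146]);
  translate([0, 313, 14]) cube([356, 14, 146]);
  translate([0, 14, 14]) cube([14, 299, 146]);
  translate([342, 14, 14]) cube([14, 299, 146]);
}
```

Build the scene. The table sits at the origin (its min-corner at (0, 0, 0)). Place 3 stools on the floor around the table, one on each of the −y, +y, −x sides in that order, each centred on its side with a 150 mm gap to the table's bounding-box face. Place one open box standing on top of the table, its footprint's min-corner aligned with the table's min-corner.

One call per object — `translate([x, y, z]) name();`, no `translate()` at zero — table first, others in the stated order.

table();
translate([669, -420, 0]) stool();
translate([669, 760, 0]) stool();
translate([-432, 170, 0]) stool();
translate([0, 0, 743]) open_box();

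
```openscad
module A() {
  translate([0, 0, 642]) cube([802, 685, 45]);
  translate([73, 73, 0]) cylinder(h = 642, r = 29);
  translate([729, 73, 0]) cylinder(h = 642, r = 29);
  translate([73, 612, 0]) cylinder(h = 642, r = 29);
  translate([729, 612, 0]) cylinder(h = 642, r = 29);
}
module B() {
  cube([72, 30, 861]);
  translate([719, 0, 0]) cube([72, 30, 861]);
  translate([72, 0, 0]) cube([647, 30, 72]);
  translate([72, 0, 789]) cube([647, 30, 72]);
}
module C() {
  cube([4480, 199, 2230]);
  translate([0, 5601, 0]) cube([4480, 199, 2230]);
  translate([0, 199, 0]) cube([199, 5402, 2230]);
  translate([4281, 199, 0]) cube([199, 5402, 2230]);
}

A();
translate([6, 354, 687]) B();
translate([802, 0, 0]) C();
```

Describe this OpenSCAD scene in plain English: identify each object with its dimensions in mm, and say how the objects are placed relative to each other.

A is a rectangular dining table. The top is 802×685×45 mm with its upper surface at z = 687 mm. It stands on four round legs of 58 mm diameter, each leg's bounding box inset 44 mm from the nearest pair of top edges, running from the floor to the underside of the top.

B is a rectangular picture frame lying in the x–z plane (depth along y). The opening is 647 mm wide (x) by 717 mm tall (z), surrounded by a border 72 mm wide on all four sides. The frame is 30 mm deep and is made of two full-height vertical stiles with two horizontal rails fitted between them.

C is the wall frame of a small rectangular building: four walls, each 2230 mm tall and 199 mm thick, enclosing a footprint 4480 mm (x) by 5800 mm (y) outside-to-outside, with no floor or roof. The front and back walls (the −y and +y sides) span the full width; the two side walls fit between them.

The picture frame is on top of the table. The house frame is against the table's +x side, with their −y faces flush.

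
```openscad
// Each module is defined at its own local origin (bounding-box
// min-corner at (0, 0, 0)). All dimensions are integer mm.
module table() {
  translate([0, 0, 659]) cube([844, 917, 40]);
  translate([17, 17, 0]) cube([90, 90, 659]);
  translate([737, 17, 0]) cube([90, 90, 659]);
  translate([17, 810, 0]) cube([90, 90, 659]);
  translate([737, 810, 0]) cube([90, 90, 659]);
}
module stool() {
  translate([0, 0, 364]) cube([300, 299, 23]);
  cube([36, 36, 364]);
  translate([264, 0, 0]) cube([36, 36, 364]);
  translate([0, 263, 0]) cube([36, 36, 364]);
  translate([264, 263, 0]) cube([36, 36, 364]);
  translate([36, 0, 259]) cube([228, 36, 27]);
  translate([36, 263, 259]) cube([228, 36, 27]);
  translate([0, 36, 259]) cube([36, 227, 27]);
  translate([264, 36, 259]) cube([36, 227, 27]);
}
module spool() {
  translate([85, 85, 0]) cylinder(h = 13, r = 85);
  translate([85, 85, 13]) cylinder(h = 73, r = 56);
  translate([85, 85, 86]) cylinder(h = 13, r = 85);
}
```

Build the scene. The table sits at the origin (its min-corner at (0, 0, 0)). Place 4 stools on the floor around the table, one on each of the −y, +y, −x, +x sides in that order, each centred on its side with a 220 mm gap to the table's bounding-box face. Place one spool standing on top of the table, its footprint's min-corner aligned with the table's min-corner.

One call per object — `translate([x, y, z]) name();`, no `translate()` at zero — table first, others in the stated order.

table();
translate([272, -519, 0]) stool();
translate([272, 1137, 0]) stool();
translate([-520, 309, 0]) stool();
translate([1064, 309, 0]) stool();
translate([0, 0, 699]) spool();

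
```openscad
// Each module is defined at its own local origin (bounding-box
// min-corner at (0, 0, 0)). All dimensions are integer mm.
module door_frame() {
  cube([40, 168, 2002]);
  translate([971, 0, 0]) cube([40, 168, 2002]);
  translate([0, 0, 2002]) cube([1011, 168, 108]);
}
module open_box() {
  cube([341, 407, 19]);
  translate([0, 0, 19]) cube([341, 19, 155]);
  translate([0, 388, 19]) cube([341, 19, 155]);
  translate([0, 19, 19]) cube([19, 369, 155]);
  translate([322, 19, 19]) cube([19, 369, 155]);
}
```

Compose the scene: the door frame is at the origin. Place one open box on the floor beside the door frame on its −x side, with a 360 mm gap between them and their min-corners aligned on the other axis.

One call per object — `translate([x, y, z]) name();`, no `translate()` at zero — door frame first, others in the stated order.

door_frame();
translate([-701, 0, 0]) open_box();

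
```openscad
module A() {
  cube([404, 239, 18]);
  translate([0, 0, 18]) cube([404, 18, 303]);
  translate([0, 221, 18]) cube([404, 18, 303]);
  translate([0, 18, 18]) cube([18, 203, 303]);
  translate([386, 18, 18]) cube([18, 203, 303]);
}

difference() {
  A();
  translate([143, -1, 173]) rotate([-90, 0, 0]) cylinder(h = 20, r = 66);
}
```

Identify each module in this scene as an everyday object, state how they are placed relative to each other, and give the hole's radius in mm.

The subtracted cylinder has r = 66 mm.

A is an open box. The open box has a circular hole through its front wall. The hole's radius is 66 mm.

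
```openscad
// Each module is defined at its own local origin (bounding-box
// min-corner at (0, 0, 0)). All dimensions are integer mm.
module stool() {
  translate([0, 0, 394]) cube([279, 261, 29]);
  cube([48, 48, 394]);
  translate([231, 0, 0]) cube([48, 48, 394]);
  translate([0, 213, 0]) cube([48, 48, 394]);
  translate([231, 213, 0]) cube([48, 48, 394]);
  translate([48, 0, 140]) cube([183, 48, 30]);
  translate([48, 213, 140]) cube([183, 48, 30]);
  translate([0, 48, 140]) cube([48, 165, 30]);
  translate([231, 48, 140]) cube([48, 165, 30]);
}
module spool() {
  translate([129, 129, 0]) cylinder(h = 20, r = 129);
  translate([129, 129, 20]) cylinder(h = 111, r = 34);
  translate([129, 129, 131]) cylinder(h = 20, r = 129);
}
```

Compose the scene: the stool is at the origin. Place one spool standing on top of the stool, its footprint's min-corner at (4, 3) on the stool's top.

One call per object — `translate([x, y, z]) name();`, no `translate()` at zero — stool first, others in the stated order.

stool();
translate([4, 3, 423]) spool();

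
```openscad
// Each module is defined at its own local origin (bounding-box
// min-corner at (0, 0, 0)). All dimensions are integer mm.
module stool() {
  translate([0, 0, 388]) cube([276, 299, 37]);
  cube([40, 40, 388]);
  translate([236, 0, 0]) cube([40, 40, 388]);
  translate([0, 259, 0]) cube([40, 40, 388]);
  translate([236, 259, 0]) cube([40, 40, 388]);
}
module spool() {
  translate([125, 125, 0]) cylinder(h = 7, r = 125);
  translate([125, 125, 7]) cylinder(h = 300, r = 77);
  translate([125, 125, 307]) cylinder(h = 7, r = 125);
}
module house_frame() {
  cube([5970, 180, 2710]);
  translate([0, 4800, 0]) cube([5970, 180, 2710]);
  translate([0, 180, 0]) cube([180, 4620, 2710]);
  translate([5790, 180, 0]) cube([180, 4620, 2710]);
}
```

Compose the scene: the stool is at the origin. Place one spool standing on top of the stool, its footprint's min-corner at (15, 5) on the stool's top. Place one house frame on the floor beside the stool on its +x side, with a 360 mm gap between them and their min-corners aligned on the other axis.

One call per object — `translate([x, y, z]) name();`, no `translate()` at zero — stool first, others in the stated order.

stool();
translate([15, 5, 425]) spool();
translate([636, 0, 0]) house_frame();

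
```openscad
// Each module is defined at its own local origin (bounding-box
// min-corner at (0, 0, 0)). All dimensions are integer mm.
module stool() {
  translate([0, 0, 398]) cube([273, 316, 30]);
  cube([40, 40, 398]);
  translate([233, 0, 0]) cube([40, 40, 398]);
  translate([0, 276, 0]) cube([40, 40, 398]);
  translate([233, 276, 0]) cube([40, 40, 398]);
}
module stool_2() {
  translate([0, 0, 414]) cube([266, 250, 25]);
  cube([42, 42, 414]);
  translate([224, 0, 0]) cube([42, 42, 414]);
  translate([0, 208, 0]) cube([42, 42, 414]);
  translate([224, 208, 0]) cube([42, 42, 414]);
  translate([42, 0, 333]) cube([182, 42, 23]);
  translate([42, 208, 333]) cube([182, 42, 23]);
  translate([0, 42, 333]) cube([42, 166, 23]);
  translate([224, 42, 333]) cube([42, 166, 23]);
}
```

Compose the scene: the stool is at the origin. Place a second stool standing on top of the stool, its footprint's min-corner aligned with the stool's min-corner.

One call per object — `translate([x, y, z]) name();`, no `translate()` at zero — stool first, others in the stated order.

stool();
translate([0, 0, 428]) stool_2();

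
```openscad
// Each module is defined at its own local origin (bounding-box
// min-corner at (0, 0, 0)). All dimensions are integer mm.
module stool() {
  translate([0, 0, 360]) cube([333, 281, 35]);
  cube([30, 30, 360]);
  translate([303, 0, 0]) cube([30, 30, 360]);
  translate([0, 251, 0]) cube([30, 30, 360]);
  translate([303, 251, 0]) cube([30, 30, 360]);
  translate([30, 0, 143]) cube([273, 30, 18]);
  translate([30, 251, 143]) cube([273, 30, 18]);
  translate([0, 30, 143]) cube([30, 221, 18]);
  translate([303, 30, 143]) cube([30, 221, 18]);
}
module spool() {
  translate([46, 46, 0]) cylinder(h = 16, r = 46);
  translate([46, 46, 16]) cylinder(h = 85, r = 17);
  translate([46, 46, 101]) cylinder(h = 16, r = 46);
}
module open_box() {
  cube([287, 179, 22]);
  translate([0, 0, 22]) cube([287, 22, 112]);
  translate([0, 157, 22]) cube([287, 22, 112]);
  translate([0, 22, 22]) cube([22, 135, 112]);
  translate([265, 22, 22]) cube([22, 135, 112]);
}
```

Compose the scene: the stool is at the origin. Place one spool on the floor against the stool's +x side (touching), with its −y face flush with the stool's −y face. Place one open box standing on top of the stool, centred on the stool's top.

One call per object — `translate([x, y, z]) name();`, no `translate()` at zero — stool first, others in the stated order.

stool();
translate([333, 0, 0]) spool();
translate([23, 51, 395]) open_box();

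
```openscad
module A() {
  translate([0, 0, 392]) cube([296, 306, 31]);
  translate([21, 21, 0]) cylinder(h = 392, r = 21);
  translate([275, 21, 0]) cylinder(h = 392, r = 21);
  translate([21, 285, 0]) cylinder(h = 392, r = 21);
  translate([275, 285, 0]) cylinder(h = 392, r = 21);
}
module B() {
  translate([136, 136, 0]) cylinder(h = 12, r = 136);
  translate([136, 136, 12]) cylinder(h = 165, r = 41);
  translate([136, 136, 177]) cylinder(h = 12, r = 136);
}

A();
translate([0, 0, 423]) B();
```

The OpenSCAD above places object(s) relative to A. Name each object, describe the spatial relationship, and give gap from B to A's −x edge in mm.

A is a stool. B is a spool. The spool is on top of the stool. The gap from the spool to the stool's −x edge is 0 mm.

The spool's min-x is at 0; the stool's min-x is 0; gap = 0 mm.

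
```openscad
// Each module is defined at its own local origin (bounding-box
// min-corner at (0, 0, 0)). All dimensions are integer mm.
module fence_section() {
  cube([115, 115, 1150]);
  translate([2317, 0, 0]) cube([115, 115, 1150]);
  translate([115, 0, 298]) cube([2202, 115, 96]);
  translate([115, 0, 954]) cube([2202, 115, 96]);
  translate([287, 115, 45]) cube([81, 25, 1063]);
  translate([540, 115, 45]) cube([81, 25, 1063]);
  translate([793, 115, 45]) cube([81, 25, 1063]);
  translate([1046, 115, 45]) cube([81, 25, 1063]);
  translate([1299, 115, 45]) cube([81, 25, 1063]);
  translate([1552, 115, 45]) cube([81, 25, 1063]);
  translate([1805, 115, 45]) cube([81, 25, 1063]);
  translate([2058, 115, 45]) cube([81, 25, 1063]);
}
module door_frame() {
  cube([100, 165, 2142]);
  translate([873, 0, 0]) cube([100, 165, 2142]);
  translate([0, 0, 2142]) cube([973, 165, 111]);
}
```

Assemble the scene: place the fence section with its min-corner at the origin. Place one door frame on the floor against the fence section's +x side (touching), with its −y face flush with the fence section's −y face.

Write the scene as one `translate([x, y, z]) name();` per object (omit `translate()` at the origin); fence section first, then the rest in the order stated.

fence_section();
translate([2432, 0, 0]) door_frame();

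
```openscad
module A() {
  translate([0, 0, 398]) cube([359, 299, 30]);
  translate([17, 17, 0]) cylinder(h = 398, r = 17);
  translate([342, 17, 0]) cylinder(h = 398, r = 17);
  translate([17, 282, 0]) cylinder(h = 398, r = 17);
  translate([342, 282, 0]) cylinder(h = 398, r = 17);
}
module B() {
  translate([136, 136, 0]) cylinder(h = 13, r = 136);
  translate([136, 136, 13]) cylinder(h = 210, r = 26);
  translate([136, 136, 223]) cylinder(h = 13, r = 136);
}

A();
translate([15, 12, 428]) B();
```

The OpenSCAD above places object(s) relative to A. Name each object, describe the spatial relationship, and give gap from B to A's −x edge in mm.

A is a stool. B is a spool. The spool is on top of the stool. The gap from the spool to the stool's −x edge is 15 mm.

The spool's min-x is at 15; the stool's min-x is 0; gap = 15 mm.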